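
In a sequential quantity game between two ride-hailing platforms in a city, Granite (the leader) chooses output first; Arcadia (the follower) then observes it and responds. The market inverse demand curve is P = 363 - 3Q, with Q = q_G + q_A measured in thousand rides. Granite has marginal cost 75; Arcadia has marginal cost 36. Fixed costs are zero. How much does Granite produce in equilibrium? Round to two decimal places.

Solve by backward induction. Given q_G, the follower Arcadia maximises π_A = (363 - 3q_G - 3q_A)q_A - 36q_A.
Setting the follower's marginal profit to zero, 327 - 3q_G - 6q_A = 0, i.e. q_A = (327 - 3q_G)/6.
Granite substitutes q_A(q_G) into its own profit: π_G = q_G(363 - 3q_G - (327 - 3q_G)/2) - 75q_G = (399/2 - (3/2)q_G)q_G - 75q_G.
The leader's first-order condition 249/2 - 3q_G = 0 yields q_G = 83/2.
Then q_A = (327 - 3·(83/2))/6 = 135/4.

41.50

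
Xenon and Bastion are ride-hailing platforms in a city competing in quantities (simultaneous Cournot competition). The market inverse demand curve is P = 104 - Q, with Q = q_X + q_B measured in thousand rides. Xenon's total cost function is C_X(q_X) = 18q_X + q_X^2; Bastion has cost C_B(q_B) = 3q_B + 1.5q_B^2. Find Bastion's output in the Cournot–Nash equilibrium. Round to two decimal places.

16.74

Xenon's profit: π_X = (104 - Q)q_X - (18q_X + q_X²). Setting ∂π_X/∂q_X = 0: 86 - 4q_X - (q_B) = 0.
Bastion's profit: π_B = (104 - Q)q_B - (3q_B + (3/2)q_B²). Setting ∂π_B/∂q_B = 0: 101 - 5q_B - (q_X) = 0.
Rearranging gives the reaction functions q_X = (86 - q_B)/4 and q_B = (101 - q_X)/5.
Solving the pair: q_X = 329/19, q_B = 318/19.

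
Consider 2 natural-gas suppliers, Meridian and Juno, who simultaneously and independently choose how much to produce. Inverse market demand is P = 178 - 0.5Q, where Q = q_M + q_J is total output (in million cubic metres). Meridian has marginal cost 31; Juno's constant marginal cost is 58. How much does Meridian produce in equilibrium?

Meridian's profit: π_M = (178 - 0.5Q)q_M - (31q_M). Setting ∂π_M/∂q_M = 0: 147 - q_M - (1/2)(q_J) = 0.
Juno's first-order condition: 120 - q_J - (1/2)(q_M) = 0.
Rearranging gives the reaction functions q_M = (147 - (1/2)q_J) and q_J = (120 - (1/2)q_M).
Solving the pair: q_M = 116, q_J = 62.

116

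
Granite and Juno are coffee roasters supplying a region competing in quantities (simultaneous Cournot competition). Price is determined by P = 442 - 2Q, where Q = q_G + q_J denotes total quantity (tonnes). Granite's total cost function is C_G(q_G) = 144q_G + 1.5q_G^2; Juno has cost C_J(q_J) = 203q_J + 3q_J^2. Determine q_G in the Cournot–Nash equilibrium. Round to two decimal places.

37.91

Granite's profit: π_G = (442 - 2Q)q_G - (144q_G + (3/2)q_G²). Setting ∂π_G/∂q_G = 0: 298 - 7q_G - 2(q_J) = 0.
Juno's profit: π_J = (442 - 2Q)q_J - (203q_J + 3q_J²). Setting ∂π_J/∂q_J = 0: 239 - 10q_J - 2(q_G) = 0.
Rearranging gives the reaction functions q_G = (298 - 2q_J)/7 and q_J = (239 - 2q_G)/10.
Solving the pair: q_G = 417/11, q_J = 359/22.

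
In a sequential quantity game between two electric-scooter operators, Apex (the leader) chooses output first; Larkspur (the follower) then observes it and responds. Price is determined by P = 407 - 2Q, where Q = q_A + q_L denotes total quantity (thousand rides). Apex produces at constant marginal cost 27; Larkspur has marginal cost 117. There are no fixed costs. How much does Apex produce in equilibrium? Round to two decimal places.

Solve by backward induction. Given q_A, the follower Larkspur maximises π_L = (407 - 2q_A - 2q_L)q_L - 117q_L.
Setting the follower's marginal profit to zero, 290 - 2q_A - 4q_L = 0, i.e. q_L = (290 - 2q_A)/4.
The leader anticipates this reaction. Substituting into P = 407 - 2Q gives P = 262 - q_A, so π_A = (262 - q_A)q_A - 27q_A.
Maximising: ∂π_A/∂q_A = 235 - 2q_A = 0, giving q_A = 235/2.
Then q_L = (290 - 2·(235/2))/4 = 55/4.

117.50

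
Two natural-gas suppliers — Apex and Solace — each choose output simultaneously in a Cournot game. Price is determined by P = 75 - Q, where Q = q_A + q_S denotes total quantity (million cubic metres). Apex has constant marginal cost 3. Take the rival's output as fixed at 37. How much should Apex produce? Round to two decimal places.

With the rival's output fixed at 37, Apex's profit is π_A = (75 - 37 - q_A)q_A - (3q_A) = (38 - q_A)q_A - (3q_A).
∂π_A/∂q_A = 35 - 2q_A = 0, so q_A = 35/2.

17.50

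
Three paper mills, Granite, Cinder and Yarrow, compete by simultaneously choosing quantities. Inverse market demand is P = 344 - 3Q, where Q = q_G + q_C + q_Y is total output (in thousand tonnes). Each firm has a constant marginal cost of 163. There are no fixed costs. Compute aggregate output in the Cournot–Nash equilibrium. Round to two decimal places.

A representative firm's profit is π_i = q_i(344 - 3Q) - 163q_i.
Setting ∂π_i/∂q_i = 0 with rivals' quantities fixed: 181 - 6q_i - 3·Σ_{j≠i} q_j = 0.
With identical firms every q_j equals q_i, so Σ_{j≠i} q_j = 2q_i and 181 = 12q_i, giving q_i = 181/12.
Total output Q = 181/12 + 181/12 + 181/12 = 181/4.

45.25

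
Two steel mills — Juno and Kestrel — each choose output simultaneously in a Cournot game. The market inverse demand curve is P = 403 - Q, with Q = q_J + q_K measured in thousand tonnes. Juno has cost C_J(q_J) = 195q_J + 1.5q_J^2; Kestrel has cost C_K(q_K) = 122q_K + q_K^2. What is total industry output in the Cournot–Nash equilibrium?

Juno's profit: π_J = (403 - Q)q_J - (195q_J + (3/2)q_J²). Setting ∂π_J/∂q_J = 0: 208 - 5q_J - (q_K) = 0.
Kestrel's profit: π_K = (403 - Q)q_K - (122q_K + q_K²). Setting ∂π_K/∂q_K = 0: 281 - 4q_K - (q_J) = 0.
Best responses: q_J = (208 - q_K)/5, q_K = (281 - q_J)/4.
Solving the pair: q_J = 29, q_K = 63.
Total output Q = 29 + 63 = 92.

92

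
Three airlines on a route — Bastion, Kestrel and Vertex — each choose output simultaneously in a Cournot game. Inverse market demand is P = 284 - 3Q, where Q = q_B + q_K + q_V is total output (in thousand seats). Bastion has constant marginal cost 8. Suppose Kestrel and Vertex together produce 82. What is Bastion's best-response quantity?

With rivals' combined output fixed at 82, Bastion's profit is π_B = (284 - 3·82 - 3q_B)q_B - (8q_B) = (38 - 3q_B)q_B - (8q_B).
∂π_B/∂q_B = 30 - 6q_B = 0, so q_B = 5.

5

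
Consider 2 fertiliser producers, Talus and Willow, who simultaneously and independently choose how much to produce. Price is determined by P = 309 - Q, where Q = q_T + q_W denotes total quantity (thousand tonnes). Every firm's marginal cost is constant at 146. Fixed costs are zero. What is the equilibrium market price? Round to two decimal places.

A representative firm's profit is π_i = q_i(309 - Q) - 146q_i.
Setting ∂π_i/∂q_i = 0 with rivals' quantities fixed: 163 - 2q_i - q_j = 0.
With identical firms every q_j equals q_i, so q_j = q_i and 163 = 3q_i, giving q_i = 163/3.
Total output Q = 326/3, so price P = 309 - 326/3 = 601/3.

200.33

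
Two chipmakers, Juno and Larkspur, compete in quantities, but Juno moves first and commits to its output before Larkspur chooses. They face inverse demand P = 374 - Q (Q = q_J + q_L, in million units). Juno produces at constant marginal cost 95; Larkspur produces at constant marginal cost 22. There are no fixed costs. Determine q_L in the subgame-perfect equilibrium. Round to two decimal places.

124.50

The follower Larkspur best-responds to any q_J: π_L = (374 - Q)q_L - 22q_L.
Setting the follower's marginal profit to zero, 352 - q_J - 2q_L = 0, i.e. q_L = (352 - q_J)/2.
The leader anticipates this reaction. Substituting into P = 374 - Q gives P = 198 - (1/2)q_J, so π_J = (198 - (1/2)q_J)q_J - 95q_J.
The leader's first-order condition 103 - q_J = 0 yields q_J = 103.
Then q_L = (352 - 103)/2 = 249/2.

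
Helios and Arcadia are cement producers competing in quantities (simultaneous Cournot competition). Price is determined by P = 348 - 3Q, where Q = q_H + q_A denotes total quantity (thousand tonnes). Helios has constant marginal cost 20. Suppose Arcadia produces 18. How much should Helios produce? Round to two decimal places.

With the rival's output fixed at 18, Helios's profit is π_H = (348 - 3·18 - 3q_H)q_H - (20q_H) = (294 - 3q_H)q_H - (20q_H).
∂π_H/∂q_H = 274 - 6q_H = 0, so q_H = 137/3.

45.67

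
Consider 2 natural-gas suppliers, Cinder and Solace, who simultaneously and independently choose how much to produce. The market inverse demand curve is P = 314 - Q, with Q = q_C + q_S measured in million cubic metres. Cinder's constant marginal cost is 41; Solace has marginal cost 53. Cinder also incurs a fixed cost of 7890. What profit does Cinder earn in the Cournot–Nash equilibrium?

1135

Cinder's profit: π_C = (314 - Q)q_C - (41q_C). Setting ∂π_C/∂q_C = 0: 273 - 2q_C - (q_S) = 0.
Solace's profit: π_S = (314 - Q)q_S - (53q_S). Setting ∂π_S/∂q_S = 0: 261 - 2q_S - (q_C) = 0.
Best responses: q_C = (273 - q_S)/2, q_S = (261 - q_C)/2.
Substituting one into the other gives q_C = 95 and q_S = 83.
Price P = 314 - 178 = 136.
Cinder's profit: (136 - 41)·95 - 7890 = 1135.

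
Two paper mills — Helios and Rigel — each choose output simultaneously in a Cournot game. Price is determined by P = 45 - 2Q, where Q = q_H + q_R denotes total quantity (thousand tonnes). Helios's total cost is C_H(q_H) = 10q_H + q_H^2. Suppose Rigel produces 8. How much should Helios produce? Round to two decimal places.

With the rival's output fixed at 8, Helios's profit is π_H = (45 - 2·8 - 2q_H)q_H - (10q_H + q_H²) = (29 - 2q_H)q_H - (10q_H + q_H²).
∂π_H/∂q_H = 19 - 6q_H = 0, so q_H = 19/6.

3.17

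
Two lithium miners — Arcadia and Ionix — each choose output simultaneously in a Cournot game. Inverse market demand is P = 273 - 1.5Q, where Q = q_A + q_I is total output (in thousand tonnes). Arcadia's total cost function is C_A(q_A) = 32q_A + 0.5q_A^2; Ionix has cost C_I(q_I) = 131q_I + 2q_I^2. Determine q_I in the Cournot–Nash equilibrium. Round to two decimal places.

8.02

Arcadia's profit: π_A = (273 - 1.5Q)q_A - (32q_A + (1/2)q_A²). Setting ∂π_A/∂q_A = 0: 241 - 4q_A - (3/2)(q_I) = 0.
Ionix's profit: π_I = (273 - 1.5Q)q_I - (131q_I + 2q_I²). Setting ∂π_I/∂q_I = 0: 142 - 7q_I - (3/2)(q_A) = 0.
Best responses: q_A = (241 - (3/2)q_I)/4, q_I = (142 - (3/2)q_A)/7.
Solving the pair: q_A = 57.2427, q_I = 826/103.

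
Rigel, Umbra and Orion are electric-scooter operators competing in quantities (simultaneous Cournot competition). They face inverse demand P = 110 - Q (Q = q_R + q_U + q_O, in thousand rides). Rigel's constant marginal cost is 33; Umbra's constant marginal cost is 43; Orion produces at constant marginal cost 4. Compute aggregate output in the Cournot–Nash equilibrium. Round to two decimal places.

Rigel's profit: π_R = (110 - Q)q_R - (33q_R). Setting ∂π_R/∂q_R = 0: 77 - 2q_R - (q_U + q_O) = 0.
Umbra's profit: π_U = (110 - Q)q_U - (43q_U). Setting ∂π_U/∂q_U = 0: 67 - 2q_U - (q_R + q_O) = 0.
Orion's first-order condition: 106 - 2q_O - (q_R + q_U) = 0.
Adding the 3 first-order conditions: 250 − 4Q = 0, so Q = 125/2.
Back-substituting: q_R = (77 − 125/2) = 29/2, q_U = (67 − 125/2) = 9/2, q_O = (106 − 125/2) = 87/2.
Total output Q = 29/2 + 9/2 + 87/2 = 125/2.

62.50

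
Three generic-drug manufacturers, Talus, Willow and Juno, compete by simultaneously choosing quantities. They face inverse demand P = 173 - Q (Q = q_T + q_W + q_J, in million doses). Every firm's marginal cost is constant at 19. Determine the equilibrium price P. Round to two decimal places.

57.50

A representative firm's profit is π_i = q_i(173 - Q) - 19q_i.
First-order condition (treating rivals' output as given): 154 - 2q_i - Σ_{j≠i} q_j = 0.
By symmetry each firm produces the same amount; substituting Σ_{j≠i} q_j = 2q_i yields q_i = 154/4 = 77/2.
Total output Q = 231/2, so price P = 173 - 231/2 = 115/2.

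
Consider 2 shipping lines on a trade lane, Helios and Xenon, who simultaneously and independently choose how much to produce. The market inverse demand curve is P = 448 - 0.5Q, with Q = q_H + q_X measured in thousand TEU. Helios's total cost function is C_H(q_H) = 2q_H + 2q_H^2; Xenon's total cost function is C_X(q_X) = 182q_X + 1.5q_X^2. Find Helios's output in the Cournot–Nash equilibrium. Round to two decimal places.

Helios's profit: π_H = (448 - 0.5Q)q_H - (2q_H + 2q_H²). Setting ∂π_H/∂q_H = 0: 446 - 5q_H - (1/2)(q_X) = 0.
Xenon's first-order condition: 266 - 4q_X - (1/2)(q_H) = 0.
So q_H = (446 - (1/2)q_X)/5 and q_X = (266 - (1/2)q_H)/4.
Substituting one into the other gives q_H = 83.5949 and q_X = 56.0506.

83.59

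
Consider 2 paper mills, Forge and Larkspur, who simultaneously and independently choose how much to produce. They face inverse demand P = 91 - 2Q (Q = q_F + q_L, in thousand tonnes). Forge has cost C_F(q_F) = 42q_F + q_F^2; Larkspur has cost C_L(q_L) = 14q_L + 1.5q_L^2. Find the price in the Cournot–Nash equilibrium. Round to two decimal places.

Forge's profit: π_F = (91 - 2Q)q_F - (42q_F + q_F²). Setting ∂π_F/∂q_F = 0: 49 - 6q_F - 2(q_L) = 0.
Larkspur's profit: π_L = (91 - 2Q)q_L - (14q_L + (3/2)q_L²). Setting ∂π_L/∂q_L = 0: 77 - 7q_L - 2(q_F) = 0.
Rearranging gives the reaction functions q_F = (49 - 2q_L)/6 and q_L = (77 - 2q_F)/7.
Solving the pair: q_F = 189/38, q_L = 182/19.
Total output Q = 553/38, so price P = 91 - 2·(553/38) = 1176/19.

61.89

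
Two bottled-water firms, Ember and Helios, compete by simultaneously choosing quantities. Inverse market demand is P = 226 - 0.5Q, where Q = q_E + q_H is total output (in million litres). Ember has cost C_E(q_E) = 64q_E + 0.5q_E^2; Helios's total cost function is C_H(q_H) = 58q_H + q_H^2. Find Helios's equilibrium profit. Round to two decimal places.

Ember's profit: π_E = (226 - 0.5Q)q_E - (64q_E + (1/2)q_E²). Setting ∂π_E/∂q_E = 0: 162 - 2q_E - (1/2)(q_H) = 0.
Helios's profit: π_H = (226 - 0.5Q)q_H - (58q_H + q_H²). Setting ∂π_H/∂q_H = 0: 168 - 3q_H - (1/2)(q_E) = 0.
Best responses: q_E = (162 - (1/2)q_H)/2, q_H = (168 - (1/2)q_E)/3.
Substituting one into the other gives q_E = 1608/23 and q_H = 1020/23.
Price P = 226 - (1/2)·114.2609 = 168.8696.
Helios's profit: 168.8696·(1020/23) - 58·(1020/23) - (1020/23)² = 2950.0945.

2950.09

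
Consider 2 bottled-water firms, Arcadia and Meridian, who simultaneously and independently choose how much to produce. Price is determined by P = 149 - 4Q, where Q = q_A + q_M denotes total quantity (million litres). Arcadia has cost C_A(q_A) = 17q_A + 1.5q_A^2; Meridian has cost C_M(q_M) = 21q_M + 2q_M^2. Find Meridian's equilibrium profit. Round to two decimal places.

345.30

Arcadia's profit: π_A = (149 - 4Q)q_A - (17q_A + (3/2)q_A²). Setting ∂π_A/∂q_A = 0: 132 - 11q_A - 4(q_M) = 0.
Meridian's first-order condition: 128 - 12q_M - 4(q_A) = 0.
Best responses: q_A = (132 - 4q_M)/11, q_M = (128 - 4q_A)/12.
Substituting one into the other gives q_A = 268/29 and q_M = 220/29.
Price P = 149 - 4·(488/29) = 81.6897.
Meridian's profit: 81.6897·(220/29) - 21·(220/29) - 2(220/29)² = 345.3032.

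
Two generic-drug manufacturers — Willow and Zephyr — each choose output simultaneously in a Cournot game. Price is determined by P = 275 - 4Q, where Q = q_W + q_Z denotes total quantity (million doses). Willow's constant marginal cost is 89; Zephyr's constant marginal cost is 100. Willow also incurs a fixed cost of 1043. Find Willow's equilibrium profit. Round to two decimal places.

35.03

Willow's profit: π_W = (275 - 4Q)q_W - (89q_W). Setting ∂π_W/∂q_W = 0: 186 - 8q_W - 4(q_Z) = 0.
Zephyr's profit: π_Z = (275 - 4Q)q_Z - (100q_Z). Setting ∂π_Z/∂q_Z = 0: 175 - 8q_Z - 4(q_W) = 0.
Best responses: q_W = (186 - 4q_Z)/8, q_Z = (175 - 4q_W)/8.
Substituting one into the other gives q_W = 197/12 and q_Z = 41/3.
Price P = 275 - 4·(361/12) = 464/3.
Willow's profit: (464/3 - 89)·(197/12) - 1043 = 1261/36.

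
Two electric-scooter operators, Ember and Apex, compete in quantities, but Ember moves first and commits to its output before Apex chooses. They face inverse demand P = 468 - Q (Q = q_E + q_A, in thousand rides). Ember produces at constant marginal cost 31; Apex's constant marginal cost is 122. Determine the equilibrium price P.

The follower Apex best-responds to any q_E: π_A = (468 - Q)q_A - 122q_A.
∂π_A/∂q_A = 346 - q_E - 2q_A = 0 gives the reaction function q_A = (346 - q_E)/2.
Ember substitutes q_A(q_E) into its own profit: π_E = q_E(468 - q_E - (346 - q_E)/2) - 31q_E = (295 - (1/2)q_E)q_E - 31q_E.
Maximising: ∂π_E/∂q_E = 264 - q_E = 0, giving q_E = 264.
Then q_A = (346 - 264)/2 = 41.
Total output Q = 305, so price P = 468 - 305 = 163.

163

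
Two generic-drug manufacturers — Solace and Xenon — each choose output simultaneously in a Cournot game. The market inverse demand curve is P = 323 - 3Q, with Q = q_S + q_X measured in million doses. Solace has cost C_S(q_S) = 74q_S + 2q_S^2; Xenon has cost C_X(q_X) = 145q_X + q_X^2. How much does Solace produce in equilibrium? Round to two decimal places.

20.54

Solace's profit: π_S = (323 - 3Q)q_S - (74q_S + 2q_S²). Setting ∂π_S/∂q_S = 0: 249 - 10q_S - 3(q_X) = 0.
Xenon's first-order condition: 178 - 8q_X - 3(q_S) = 0.
Rearranging gives the reaction functions q_S = (249 - 3q_X)/10 and q_X = (178 - 3q_S)/8.
Substituting one into the other gives q_S = 1458/71 and q_X = 1033/71.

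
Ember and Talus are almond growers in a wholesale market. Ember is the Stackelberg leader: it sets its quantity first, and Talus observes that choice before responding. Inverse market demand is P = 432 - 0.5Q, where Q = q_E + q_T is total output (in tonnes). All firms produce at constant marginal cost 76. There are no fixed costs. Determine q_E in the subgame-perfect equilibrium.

Solve by backward induction. Given q_E, the follower Talus maximises π_T = (432 - (1/2)q_E - (1/2)q_T)q_T - 76q_T.
∂π_T/∂q_T = 356 - (1/2)q_E - q_T = 0 gives the reaction function q_T = (356 - (1/2)q_E).
Ember substitutes q_T(q_E) into its own profit: π_E = q_E(432 - (1/2)q_E - (356 - (1/2)q_E)/2) - 76q_E = (254 - (1/4)q_E)q_E - 76q_E.
Leader FOC: 178 - (1/2)q_E = 0, so q_E = 356.
Then q_T = (356 - (1/2)·356) = 178.

356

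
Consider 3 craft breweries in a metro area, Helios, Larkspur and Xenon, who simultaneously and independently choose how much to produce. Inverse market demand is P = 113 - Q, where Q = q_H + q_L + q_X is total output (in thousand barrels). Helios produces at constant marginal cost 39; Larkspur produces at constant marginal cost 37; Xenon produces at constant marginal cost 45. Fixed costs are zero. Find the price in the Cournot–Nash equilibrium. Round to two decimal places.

Helios's profit: π_H = (113 - Q)q_H - (39q_H). Setting ∂π_H/∂q_H = 0: 74 - 2q_H - (q_L + q_X) = 0.
Larkspur's profit: π_L = (113 - Q)q_L - (37q_L). Setting ∂π_L/∂q_L = 0: 76 - 2q_L - (q_H + q_X) = 0.
Xenon's first-order condition: 68 - 2q_X - (q_H + q_L) = 0.
Adding the 3 conditions: 218 − 2Q − 2Q = 0, i.e. Q = 109/2.
Back-substituting: q_H = (74 − 109/2) = 39/2, q_L = (76 − 109/2) = 43/2, q_X = (68 − 109/2) = 27/2.
Total output Q = 109/2, so price P = 113 - 109/2 = 117/2.

58.50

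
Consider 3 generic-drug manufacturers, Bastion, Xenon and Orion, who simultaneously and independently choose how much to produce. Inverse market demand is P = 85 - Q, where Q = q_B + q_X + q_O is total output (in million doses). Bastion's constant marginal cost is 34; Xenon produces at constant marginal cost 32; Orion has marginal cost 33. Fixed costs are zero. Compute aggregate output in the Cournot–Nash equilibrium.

Bastion's profit: π_B = (85 - Q)q_B - (34q_B). Setting ∂π_B/∂q_B = 0: 51 - 2q_B - (q_X + q_O) = 0.
Xenon's first-order condition: 53 - 2q_X - (q_B + q_O) = 0.
Orion's first-order condition: 52 - 2q_O - (q_B + q_X) = 0.
Adding the 3 conditions: 156 − 2Q − 2Q = 0, i.e. Q = 39.
Back-substituting: q_B = (51 − 39) = 12, q_X = (53 − 39) = 14, q_O = (52 − 39) = 13.
Total output Q = 12 + 14 + 13 = 39.

39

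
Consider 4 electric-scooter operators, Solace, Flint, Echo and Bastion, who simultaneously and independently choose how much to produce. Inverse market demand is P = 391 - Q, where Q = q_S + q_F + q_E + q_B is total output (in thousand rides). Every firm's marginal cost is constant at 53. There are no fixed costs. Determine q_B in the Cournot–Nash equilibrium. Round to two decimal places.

67.60

A representative firm's profit is π_i = q_i(391 - Q) - 53q_i.
Setting ∂π_i/∂q_i = 0 with rivals' quantities fixed: 338 - 2q_i - Σ_{j≠i} q_j = 0.
By symmetry each firm produces the same amount; substituting Σ_{j≠i} q_j = 3q_i yields q_i = 338/5.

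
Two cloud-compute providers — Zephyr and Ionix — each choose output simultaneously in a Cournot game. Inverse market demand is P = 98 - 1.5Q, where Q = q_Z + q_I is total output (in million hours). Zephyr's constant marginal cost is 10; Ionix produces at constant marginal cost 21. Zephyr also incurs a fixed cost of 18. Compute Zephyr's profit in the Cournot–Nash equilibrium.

708

Zephyr's profit: π_Z = (98 - 1.5Q)q_Z - (10q_Z). Setting ∂π_Z/∂q_Z = 0: 88 - 3q_Z - (3/2)(q_I) = 0.
Ionix's profit: π_I = (98 - 1.5Q)q_I - (21q_I). Setting ∂π_I/∂q_I = 0: 77 - 3q_I - (3/2)(q_Z) = 0.
Best responses: q_Z = (88 - (3/2)q_I)/3, q_I = (77 - (3/2)q_Z)/3.
Solving the pair: q_Z = 22, q_I = 44/3.
Price P = 98 - (3/2)·(110/3) = 43.
Zephyr's profit: (43 - 10)·22 - 18 = 708.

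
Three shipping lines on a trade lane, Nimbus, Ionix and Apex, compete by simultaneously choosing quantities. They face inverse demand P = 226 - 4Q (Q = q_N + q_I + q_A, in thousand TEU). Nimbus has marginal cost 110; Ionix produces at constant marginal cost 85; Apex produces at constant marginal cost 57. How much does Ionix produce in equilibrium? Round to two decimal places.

Nimbus's profit: π_N = (226 - 4Q)q_N - (110q_N). Setting ∂π_N/∂q_N = 0: 116 - 8q_N - 4(q_I + q_A) = 0.
Ionix's profit: π_I = (226 - 4Q)q_I - (85q_I). Setting ∂π_I/∂q_I = 0: 141 - 8q_I - 4(q_N + q_A) = 0.
Apex's first-order condition: 169 - 8q_A - 4(q_N + q_I) = 0.
Adding the 3 first-order conditions: 426 − 16Q = 0, so Q = 213/8.
Back-substituting: q_N = (116 − 213/2)/4 = 19/8, q_I = (141 − 213/2)/4 = 69/8, q_A = (169 − 213/2)/4 = 125/8.

8.63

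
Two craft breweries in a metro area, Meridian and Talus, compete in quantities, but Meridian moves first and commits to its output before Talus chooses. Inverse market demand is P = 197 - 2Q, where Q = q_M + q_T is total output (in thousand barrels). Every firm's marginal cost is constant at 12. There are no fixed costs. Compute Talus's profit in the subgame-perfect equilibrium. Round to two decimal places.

Solve by backward induction. Given q_M, the follower Talus maximises π_T = (197 - 2q_M - 2q_T)q_T - 12q_T.
∂π_T/∂q_T = 185 - 2q_M - 4q_T = 0 gives the reaction function q_T = (185 - 2q_M)/4.
Meridian substitutes q_T(q_M) into its own profit: π_M = q_M(197 - 2q_M - (185 - 2q_M)/2) - 12q_M = (209/2 - q_M)q_M - 12q_M.
The leader's first-order condition 185/2 - 2q_M = 0 yields q_M = 185/4.
Then q_T = (185 - 2·(185/4))/4 = 185/8.
Price P = 197 - 2·(555/8) = 233/4.
Talus's profit: (233/4 - 12)·(185/8) = 1069.5313.

1069.53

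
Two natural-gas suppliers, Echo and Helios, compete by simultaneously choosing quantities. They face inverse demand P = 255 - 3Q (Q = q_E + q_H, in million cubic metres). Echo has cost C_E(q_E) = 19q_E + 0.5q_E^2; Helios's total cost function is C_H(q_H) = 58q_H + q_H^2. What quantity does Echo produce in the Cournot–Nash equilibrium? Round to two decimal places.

Echo's profit: π_E = (255 - 3Q)q_E - (19q_E + (1/2)q_E²). Setting ∂π_E/∂q_E = 0: 236 - 7q_E - 3(q_H) = 0.
Helios's first-order condition: 197 - 8q_H - 3(q_E) = 0.
Rearranging gives the reaction functions q_E = (236 - 3q_H)/7 and q_H = (197 - 3q_E)/8.
Substituting one into the other gives q_E = 1297/47 and q_H = 671/47.

27.60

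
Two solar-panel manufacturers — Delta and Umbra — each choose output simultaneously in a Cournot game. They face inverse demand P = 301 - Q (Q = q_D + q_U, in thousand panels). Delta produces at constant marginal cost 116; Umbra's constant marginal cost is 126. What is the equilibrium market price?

181

Delta's profit: π_D = (301 - Q)q_D - (116q_D). Setting ∂π_D/∂q_D = 0: 185 - 2q_D - (q_U) = 0.
Umbra's first-order condition: 175 - 2q_U - (q_D) = 0.
So q_D = (185 - q_U)/2 and q_U = (175 - q_D)/2.
Solving the pair: q_D = 65, q_U = 55.
Total output Q = 120, so price P = 301 - 120 = 181.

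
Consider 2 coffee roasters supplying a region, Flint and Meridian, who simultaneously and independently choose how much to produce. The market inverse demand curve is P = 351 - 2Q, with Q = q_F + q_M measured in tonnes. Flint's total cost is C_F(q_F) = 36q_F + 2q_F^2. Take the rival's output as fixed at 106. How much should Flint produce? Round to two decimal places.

With the rival's output fixed at 106, Flint's profit is π_F = (351 - 2·106 - 2q_F)q_F - (36q_F + 2q_F²) = (139 - 2q_F)q_F - (36q_F + 2q_F²).
∂π_F/∂q_F = 103 - 8q_F = 0, so q_F = 103/8.

12.88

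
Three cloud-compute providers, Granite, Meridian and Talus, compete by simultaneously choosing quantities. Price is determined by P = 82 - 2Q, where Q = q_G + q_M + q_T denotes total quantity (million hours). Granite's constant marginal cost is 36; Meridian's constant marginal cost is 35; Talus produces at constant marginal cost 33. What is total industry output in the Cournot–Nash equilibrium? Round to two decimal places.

17.75

Granite's profit: π_G = (82 - 2Q)q_G - (36q_G). Setting ∂π_G/∂q_G = 0: 46 - 4q_G - 2(q_M + q_T) = 0.
Meridian's first-order condition: 47 - 4q_M - 2(q_G + q_T) = 0.
Talus's profit: π_T = (82 - 2Q)q_T - (33q_T). Setting ∂π_T/∂q_T = 0: 49 - 4q_T - 2(q_G + q_M) = 0.
Summing all 3 equations gives 142 − 8Q = 0, hence Q = 71/4.
Back-substituting: q_G = (46 − 71/2)/2 = 21/4, q_M = (47 − 71/2)/2 = 23/4, q_T = (49 − 71/2)/2 = 27/4.
Total output Q = 21/4 + 23/4 + 27/4 = 71/4.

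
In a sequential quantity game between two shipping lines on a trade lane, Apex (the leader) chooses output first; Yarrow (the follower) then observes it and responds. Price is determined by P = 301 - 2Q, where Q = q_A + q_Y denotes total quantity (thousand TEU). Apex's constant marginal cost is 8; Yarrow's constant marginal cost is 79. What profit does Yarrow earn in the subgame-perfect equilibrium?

Solve by backward induction. Given q_A, the follower Yarrow maximises π_Y = (301 - 2q_A - 2q_Y)q_Y - 79q_Y.
Setting the follower's marginal profit to zero, 222 - 2q_A - 4q_Y = 0, i.e. q_Y = (222 - 2q_A)/4.
Apex substitutes q_Y(q_A) into its own profit: π_A = q_A(301 - 2q_A - (222 - 2q_A)/2) - 8q_A = (190 - q_A)q_A - 8q_A.
The leader's first-order condition 182 - 2q_A = 0 yields q_A = 91.
Then q_Y = (222 - 2·91)/4 = 10.
Price P = 301 - 2·101 = 99.
Yarrow's profit: (99 - 79)·10 = 200.

200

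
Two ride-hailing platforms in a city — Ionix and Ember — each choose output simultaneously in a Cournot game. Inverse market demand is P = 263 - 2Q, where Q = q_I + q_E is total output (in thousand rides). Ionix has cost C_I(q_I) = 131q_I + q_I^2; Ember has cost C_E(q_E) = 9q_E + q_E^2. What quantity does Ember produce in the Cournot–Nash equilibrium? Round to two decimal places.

Ionix's profit: π_I = (263 - 2Q)q_I - (131q_I + q_I²). Setting ∂π_I/∂q_I = 0: 132 - 6q_I - 2(q_E) = 0.
Ember's profit: π_E = (263 - 2Q)q_E - (9q_E + q_E²). Setting ∂π_E/∂q_E = 0: 254 - 6q_E - 2(q_I) = 0.
Rearranging gives the reaction functions q_I = (132 - 2q_E)/6 and q_E = (254 - 2q_I)/6.
Substituting one into the other gives q_I = 71/8 and q_E = 315/8.

39.38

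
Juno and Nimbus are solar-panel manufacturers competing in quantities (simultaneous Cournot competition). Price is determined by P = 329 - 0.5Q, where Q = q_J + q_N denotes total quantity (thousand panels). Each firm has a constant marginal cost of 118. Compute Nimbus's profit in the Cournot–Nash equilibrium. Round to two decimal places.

Each firm earns π_i = (329 - 0.5Q)q_i - 118q_i.
First-order condition (treating rivals' output as given): 211 - q_i - (1/2)q_j = 0.
By symmetry each firm produces the same amount; substituting q_j = q_i yields q_i = 211/(3/2) = 422/3.
Price P = 329 - (1/2)·(844/3) = 565/3.
Nimbus's profit: (565/3 - 118)·(422/3) = 9893.5556.

9893.56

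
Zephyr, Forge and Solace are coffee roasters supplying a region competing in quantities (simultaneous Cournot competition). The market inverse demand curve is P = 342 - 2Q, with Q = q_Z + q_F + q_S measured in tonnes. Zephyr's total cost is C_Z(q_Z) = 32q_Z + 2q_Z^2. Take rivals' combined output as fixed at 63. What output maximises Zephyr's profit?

23

With rivals' combined output fixed at 63, Zephyr's profit is π_Z = (342 - 2·63 - 2q_Z)q_Z - (32q_Z + 2q_Z²) = (216 - 2q_Z)q_Z - (32q_Z + 2q_Z²).
∂π_Z/∂q_Z = 184 - 8q_Z = 0, so q_Z = 23.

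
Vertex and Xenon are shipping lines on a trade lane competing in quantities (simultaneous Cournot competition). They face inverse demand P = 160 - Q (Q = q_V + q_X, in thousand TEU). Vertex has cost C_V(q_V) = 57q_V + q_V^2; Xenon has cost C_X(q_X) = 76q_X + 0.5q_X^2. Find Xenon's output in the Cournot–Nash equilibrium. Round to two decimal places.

Vertex's profit: π_V = (160 - Q)q_V - (57q_V + q_V²). Setting ∂π_V/∂q_V = 0: 103 - 4q_V - (q_X) = 0.
Xenon's profit: π_X = (160 - Q)q_X - (76q_X + (1/2)q_X²). Setting ∂π_X/∂q_X = 0: 84 - 3q_X - (q_V) = 0.
Rearranging gives the reaction functions q_V = (103 - q_X)/4 and q_X = (84 - q_V)/3.
Solving the pair: q_V = 225/11, q_X = 233/11.

21.18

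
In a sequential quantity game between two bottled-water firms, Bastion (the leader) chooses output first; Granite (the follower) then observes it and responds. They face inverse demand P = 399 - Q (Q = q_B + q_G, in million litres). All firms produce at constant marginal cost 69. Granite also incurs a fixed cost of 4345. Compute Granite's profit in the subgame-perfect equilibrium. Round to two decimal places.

2461.25

The follower Granite best-responds to any q_B: π_G = (399 - Q)q_G - 69q_G.
Follower FOC: 330 - q_B - 2q_G = 0, so q_G(q_B) = (330 - q_B)/2.
The leader anticipates this reaction. Substituting into P = 399 - Q gives P = 234 - (1/2)q_B, so π_B = (234 - (1/2)q_B)q_B - 69q_B.
The leader's first-order condition 165 - q_B = 0 yields q_B = 165.
Then q_G = (330 - 165)/2 = 165/2.
Price P = 399 - 495/2 = 303/2.
Granite's profit: (303/2 - 69)·(165/2) - 4345 = 2461.2500.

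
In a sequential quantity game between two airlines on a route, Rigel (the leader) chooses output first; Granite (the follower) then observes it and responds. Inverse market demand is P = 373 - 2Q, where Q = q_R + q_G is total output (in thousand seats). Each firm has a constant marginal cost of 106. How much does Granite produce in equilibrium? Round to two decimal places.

33.38

The follower Granite best-responds to any q_R: π_G = (373 - 2Q)q_G - 106q_G.
Follower FOC: 267 - 2q_R - 4q_G = 0, so q_G(q_R) = (267 - 2q_R)/4.
Rigel substitutes q_G(q_R) into its own profit: π_R = q_R(373 - 2q_R - (267 - 2q_R)/2) - 106q_R = (479/2 - q_R)q_R - 106q_R.
Maximising: ∂π_R/∂q_R = 267/2 - 2q_R = 0, giving q_R = 267/4.
Then q_G = (267 - 2·(267/4))/4 = 267/8.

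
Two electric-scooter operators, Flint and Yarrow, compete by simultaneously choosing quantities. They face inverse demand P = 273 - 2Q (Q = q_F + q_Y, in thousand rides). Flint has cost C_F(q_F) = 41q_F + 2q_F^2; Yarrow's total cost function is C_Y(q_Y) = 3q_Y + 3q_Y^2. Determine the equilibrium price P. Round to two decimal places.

Flint's profit: π_F = (273 - 2Q)q_F - (41q_F + 2q_F²). Setting ∂π_F/∂q_F = 0: 232 - 8q_F - 2(q_Y) = 0.
Yarrow's first-order condition: 270 - 10q_Y - 2(q_F) = 0.
Rearranging gives the reaction functions q_F = (232 - 2q_Y)/8 and q_Y = (270 - 2q_F)/10.
Solving the pair: q_F = 445/19, q_Y = 424/19.
Total output Q = 869/19, so price P = 273 - 2·(869/19) = 181.5263.

181.53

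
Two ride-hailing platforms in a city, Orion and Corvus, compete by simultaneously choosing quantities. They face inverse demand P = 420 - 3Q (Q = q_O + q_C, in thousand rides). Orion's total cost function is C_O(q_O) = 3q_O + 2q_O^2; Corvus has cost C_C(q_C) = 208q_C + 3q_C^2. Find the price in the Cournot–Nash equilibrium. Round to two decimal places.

278.46

Orion's profit: π_O = (420 - 3Q)q_O - (3q_O + 2q_O²). Setting ∂π_O/∂q_O = 0: 417 - 10q_O - 3(q_C) = 0.
Corvus's first-order condition: 212 - 12q_C - 3(q_O) = 0.
Best responses: q_O = (417 - 3q_C)/10, q_C = (212 - 3q_O)/12.
Substituting one into the other gives q_O = 1456/37 and q_C = 869/111.
Total output Q = 47.1802, so price P = 420 - 3·47.1802 = 278.4595.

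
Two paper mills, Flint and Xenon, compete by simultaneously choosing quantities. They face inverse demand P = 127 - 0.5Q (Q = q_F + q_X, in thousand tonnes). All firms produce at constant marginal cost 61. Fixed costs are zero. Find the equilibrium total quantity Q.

Each firm earns π_i = (127 - 0.5Q)q_i - 61q_i.
First-order condition (treating rivals' output as given): 66 - q_i - (1/2)q_j = 0.
By symmetry each firm produces the same amount; substituting q_j = q_i yields q_i = 66/(3/2) = 44.
Total output Q = 44 + 44 = 88.

88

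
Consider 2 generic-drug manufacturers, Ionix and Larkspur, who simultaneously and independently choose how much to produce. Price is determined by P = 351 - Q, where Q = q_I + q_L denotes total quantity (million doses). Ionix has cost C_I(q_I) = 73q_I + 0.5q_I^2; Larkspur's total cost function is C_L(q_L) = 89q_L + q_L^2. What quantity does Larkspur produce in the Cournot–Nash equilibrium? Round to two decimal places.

46.18

Ionix's profit: π_I = (351 - Q)q_I - (73q_I + (1/2)q_I²). Setting ∂π_I/∂q_I = 0: 278 - 3q_I - (q_L) = 0.
Larkspur's profit: π_L = (351 - Q)q_L - (89q_L + q_L²). Setting ∂π_L/∂q_L = 0: 262 - 4q_L - (q_I) = 0.
So q_I = (278 - q_L)/3 and q_L = (262 - q_I)/4.
Solving the pair: q_I = 850/11, q_L = 508/11.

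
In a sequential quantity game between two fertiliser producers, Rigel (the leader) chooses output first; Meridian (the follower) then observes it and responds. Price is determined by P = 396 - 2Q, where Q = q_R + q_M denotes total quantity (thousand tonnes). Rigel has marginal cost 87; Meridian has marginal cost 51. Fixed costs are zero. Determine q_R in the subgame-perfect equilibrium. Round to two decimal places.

68.25

The follower Meridian best-responds to any q_R: π_M = (396 - 2Q)q_M - 51q_M.
Follower FOC: 345 - 2q_R - 4q_M = 0, so q_M(q_R) = (345 - 2q_R)/4.
Rigel substitutes q_M(q_R) into its own profit: π_R = q_R(396 - 2q_R - (345 - 2q_R)/2) - 87q_R = (447/2 - q_R)q_R - 87q_R.
Leader FOC: 273/2 - 2q_R = 0, so q_R = 273/4.
Then q_M = (345 - 2·(273/4))/4 = 417/8.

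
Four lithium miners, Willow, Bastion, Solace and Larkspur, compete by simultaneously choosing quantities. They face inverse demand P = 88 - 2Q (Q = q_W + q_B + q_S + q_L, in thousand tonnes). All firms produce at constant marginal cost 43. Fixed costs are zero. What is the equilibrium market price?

52

Each firm earns π_i = (88 - 2Q)q_i - 43q_i.
First-order condition (treating rivals' output as given): 45 - 4q_i - 2·Σ_{j≠i} q_j = 0.
With identical firms every q_j equals q_i, so Σ_{j≠i} q_j = 3q_i and 45 = 10q_i, giving q_i = 9/2.
Total output Q = 18, so price P = 88 - 2·18 = 52.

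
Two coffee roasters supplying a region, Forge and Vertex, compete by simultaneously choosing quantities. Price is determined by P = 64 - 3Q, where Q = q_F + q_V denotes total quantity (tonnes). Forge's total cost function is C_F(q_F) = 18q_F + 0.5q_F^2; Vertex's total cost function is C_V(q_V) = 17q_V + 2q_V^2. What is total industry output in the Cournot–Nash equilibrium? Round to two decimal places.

Forge's profit: π_F = (64 - 3Q)q_F - (18q_F + (1/2)q_F²). Setting ∂π_F/∂q_F = 0: 46 - 7q_F - 3(q_V) = 0.
Vertex's profit: π_V = (64 - 3Q)q_V - (17q_V + 2q_V²). Setting ∂π_V/∂q_V = 0: 47 - 10q_V - 3(q_F) = 0.
So q_F = (46 - 3q_V)/7 and q_V = (47 - 3q_F)/10.
Substituting one into the other gives q_F = 319/61 and q_V = 191/61.
Total output Q = 319/61 + 191/61 = 510/61.

8.36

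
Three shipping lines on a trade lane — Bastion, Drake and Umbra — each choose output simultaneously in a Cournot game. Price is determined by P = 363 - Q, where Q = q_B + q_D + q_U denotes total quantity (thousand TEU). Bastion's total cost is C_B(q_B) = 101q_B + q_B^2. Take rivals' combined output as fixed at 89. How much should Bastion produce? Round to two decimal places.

43.25

With rivals' combined output fixed at 89, Bastion's profit is π_B = (363 - 89 - q_B)q_B - (101q_B + q_B²) = (274 - q_B)q_B - (101q_B + q_B²).
∂π_B/∂q_B = 173 - 4q_B = 0, so q_B = 173/4.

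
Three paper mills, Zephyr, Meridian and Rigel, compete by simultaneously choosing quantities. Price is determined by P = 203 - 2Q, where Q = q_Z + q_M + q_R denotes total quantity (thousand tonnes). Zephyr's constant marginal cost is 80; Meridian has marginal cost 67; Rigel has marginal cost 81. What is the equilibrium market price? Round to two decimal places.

107.75

Zephyr's profit: π_Z = (203 - 2Q)q_Z - (80q_Z). Setting ∂π_Z/∂q_Z = 0: 123 - 4q_Z - 2(q_M + q_R) = 0.
Meridian's first-order condition: 136 - 4q_M - 2(q_Z + q_R) = 0.
Rigel's first-order condition: 122 - 4q_R - 2(q_Z + q_M) = 0.
Adding the 3 first-order conditions: 381 − 8Q = 0, so Q = 381/8.
Back-substituting: q_Z = (123 − 381/4)/2 = 111/8, q_M = (136 − 381/4)/2 = 163/8, q_R = (122 − 381/4)/2 = 107/8.
Total output Q = 381/8, so price P = 203 - 2·(381/8) = 431/4.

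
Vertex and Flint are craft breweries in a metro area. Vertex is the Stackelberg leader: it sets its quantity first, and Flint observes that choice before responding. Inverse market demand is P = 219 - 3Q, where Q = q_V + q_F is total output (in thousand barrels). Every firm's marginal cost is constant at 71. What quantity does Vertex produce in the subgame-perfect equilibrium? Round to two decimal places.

24.67

Solve by backward induction. Given q_V, the follower Flint maximises π_F = (219 - 3q_V - 3q_F)q_F - 71q_F.
Setting the follower's marginal profit to zero, 148 - 3q_V - 6q_F = 0, i.e. q_F = (148 - 3q_V)/6.
The leader anticipates this reaction. Substituting into P = 219 - 3Q gives P = 145 - (3/2)q_V, so π_V = (145 - (3/2)q_V)q_V - 71q_V.
Leader FOC: 74 - 3q_V = 0, so q_V = 74/3.
Then q_F = (148 - 3·(74/3))/6 = 37/3.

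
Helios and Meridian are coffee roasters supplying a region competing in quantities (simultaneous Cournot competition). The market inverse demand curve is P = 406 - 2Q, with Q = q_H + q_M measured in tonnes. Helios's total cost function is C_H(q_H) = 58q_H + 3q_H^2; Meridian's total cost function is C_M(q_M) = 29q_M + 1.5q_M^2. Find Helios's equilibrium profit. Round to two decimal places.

3247.39

Helios's profit: π_H = (406 - 2Q)q_H - (58q_H + 3q_H²). Setting ∂π_H/∂q_H = 0: 348 - 10q_H - 2(q_M) = 0.
Meridian's first-order condition: 377 - 7q_M - 2(q_H) = 0.
Best responses: q_H = (348 - 2q_M)/10, q_M = (377 - 2q_H)/7.
Substituting one into the other gives q_H = 841/33 and q_M = 1537/33.
Price P = 406 - 2·72.0606 = 261.8788.
Helios's profit: 261.8788·(841/33) - 58·(841/33) - 3(841/33)² = 3247.3875.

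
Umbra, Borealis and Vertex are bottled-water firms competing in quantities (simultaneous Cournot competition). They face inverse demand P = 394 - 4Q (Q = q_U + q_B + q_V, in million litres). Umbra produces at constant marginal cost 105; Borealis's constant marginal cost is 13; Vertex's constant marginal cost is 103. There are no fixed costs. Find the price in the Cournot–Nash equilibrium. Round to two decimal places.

Umbra's profit: π_U = (394 - 4Q)q_U - (105q_U). Setting ∂π_U/∂q_U = 0: 289 - 8q_U - 4(q_B + q_V) = 0.
Borealis's profit: π_B = (394 - 4Q)q_B - (13q_B). Setting ∂π_B/∂q_B = 0: 381 - 8q_B - 4(q_U + q_V) = 0.
Vertex's first-order condition: 291 - 8q_V - 4(q_U + q_B) = 0.
Adding the 3 conditions: 961 − 8Q − 8Q = 0, i.e. Q = 961/16.
Back-substituting: q_U = (289 − 961/4)/4 = 195/16, q_B = (381 − 961/4)/4 = 563/16, q_V = (291 − 961/4)/4 = 203/16.
Total output Q = 961/16, so price P = 394 - 4·(961/16) = 615/4.

153.75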